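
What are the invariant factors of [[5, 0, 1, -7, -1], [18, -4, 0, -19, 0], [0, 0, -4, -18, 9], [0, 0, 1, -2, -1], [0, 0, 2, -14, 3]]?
x - 5, (x - 5)(x + 4)^3

The Jordan structure of A has elementary divisors (x + 4)^3, (x - 5), (x - 5). Arranging the block sizes at each eigenvalue in decreasing order and taking row products gives the invariant factors.

Invariant factors (smallest first, each dividing the next): x - 5, (x - 5)(x + 4)^3.

Check: the last factor (x - 5)(x + 4)^3 is the minimal polynomial, and the product (x - 5)^2(x + 4)^3 is the characteristic polynomial.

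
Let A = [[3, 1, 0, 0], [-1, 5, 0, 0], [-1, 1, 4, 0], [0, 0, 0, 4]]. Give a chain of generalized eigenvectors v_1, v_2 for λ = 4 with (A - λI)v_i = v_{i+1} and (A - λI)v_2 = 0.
We seek v_1 ∈ ker((A - 4I)^2) \ ker(A - 4I), then set v_{i+1} = (A - 4I) v_i.

One such chain is v_1 = [[0, 1, 1, -1]]^T, v_2 = [[1, 1, 1, 0]]^T. Check: (A - 4I) v_2 = [[0, 0, 0, 0]]^T = 0.

v_1 = [[0, 1, 1, -1]]^T, v_2 = [[1, 1, 1, 0]]^T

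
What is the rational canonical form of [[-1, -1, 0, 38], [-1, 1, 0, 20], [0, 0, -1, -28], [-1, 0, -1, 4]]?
The invariant factors of A (the non-unit diagonal entries of the Smith normal form of xI - A over ℚ[x]) are (x - 3)(x^3 + 4x - 2), each dividing the next. The characteristic polynomial is their product, (x - 3)(x^3 + 4x - 2).

The rational canonical form is the block-diagonal matrix of companion matrices C(f_i):
R = [[0, 0, 0, -6], [1, 0, 0, 14], [0, 1, 0, -4], [0, 0, 1, 3]].

Note the characteristic polynomial does not split into linear factors over ℚ, so A has no Jordan form over ℚ; the rational canonical form exists over any field.

R = [[0, 0, 0, -6], [1, 0, 0, 14], [0, 1, 0, -4], [0, 0, 1, 3]]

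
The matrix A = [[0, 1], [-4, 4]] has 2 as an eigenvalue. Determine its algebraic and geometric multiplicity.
The characteristic polynomial is (x - 2)^2, so the factor x - 2 appears with exponent 2: the algebraic multiplicity is 2.

rank(A - 2I) = 1, so the eigenspace has dimension 2 - 1 = 1: the geometric multiplicity is 1.

Since 1 < 2, A is not diagonalizable.

algebraic multiplicity 2, geometric multiplicity 1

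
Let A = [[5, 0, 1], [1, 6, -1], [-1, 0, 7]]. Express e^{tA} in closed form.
A has Jordan form J = [[6, 1, 0], [0, 6, 0], [0, 0, 6]] with A = PJP^{-1}, so e^{tA} = P e^{tJ} P^{-1}.

For a Jordan block J_k(λ), e^{tJ_k(λ)} = e^{λt} · (I + tN + t^2 N^2/2! + ... + t^{k-1} N^{k-1}/(k-1)!) where N is the nilpotent superdiagonal part.

Assembling the blocks and conjugating back gives the entries of e^{tA} as shown above.

e^{tA} = [[(1 - t)*e^{6*t}, 0, t*e^{6*t}], [t*e^{6*t}, e^{6*t}, -t*e^{6*t}], [-t*e^{6*t}, 0, (t + 1)*e^{6*t}]]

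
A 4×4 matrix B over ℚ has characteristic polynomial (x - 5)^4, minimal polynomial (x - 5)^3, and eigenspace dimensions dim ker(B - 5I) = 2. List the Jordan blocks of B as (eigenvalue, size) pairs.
λ = 5: algebraic multiplicity 4 (exponent in χ_B), largest block size 3 (exponent in m_B), 2 blocks (geometric multiplicity). These force block sizes [3, 1].

Jordan blocks: (5, 3), (5, 1)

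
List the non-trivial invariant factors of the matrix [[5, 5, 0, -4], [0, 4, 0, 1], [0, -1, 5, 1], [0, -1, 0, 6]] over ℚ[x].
The Jordan structure of A has elementary divisors (x - 5)^3, (x - 5). Arranging the block sizes at each eigenvalue in decreasing order and taking row products gives the invariant factors.

Invariant factors (smallest first, each dividing the next): x - 5, (x - 5)^3.

Check: the last factor (x - 5)^3 is the minimal polynomial, and the product (x - 5)^4 is the characteristic polynomial.

x - 5, (x - 5)^3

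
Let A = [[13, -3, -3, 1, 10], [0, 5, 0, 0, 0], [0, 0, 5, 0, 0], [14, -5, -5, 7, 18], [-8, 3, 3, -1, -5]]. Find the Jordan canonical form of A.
J = [[5, 1, 0, 0, 0], [0, 5, 1, 0, 0], [0, 0, 5, 0, 0], [0, 0, 0, 5, 0], [0, 0, 0, 0, 5]]

The characteristic polynomial is det(xI - A) = (x - 5)^5, so the eigenvalues are 5 (algebraic multiplicity 5).

For λ = 5: rank(A - 5I) = 2, rank((A - 5I)^2) = 1, rank((A - 5I)^3) = 0. The eigenspace has dimension 5 - 2 = 3, so there are 3 Jordan blocks; the rank sequence gives block sizes [3, 1, 1].

Assembling the blocks gives the Jordan form J above.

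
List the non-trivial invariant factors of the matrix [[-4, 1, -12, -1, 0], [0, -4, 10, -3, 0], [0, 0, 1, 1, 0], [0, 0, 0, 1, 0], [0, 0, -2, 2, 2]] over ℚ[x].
The Jordan structure of A has elementary divisors (x + 4)^2, (x - 1)^2, (x - 2). Arranging the block sizes at each eigenvalue in decreasing order and taking row products gives the invariant factors.

Invariant factors (smallest first, each dividing the next): (x - 2)(x - 1)^2(x + 4)^2.

Check: the last factor (x - 2)(x - 1)^2(x + 4)^2 is the minimal polynomial, and the product (x - 2)(x - 1)^2(x + 4)^2 is the characteristic polynomial.

(x - 2)(x - 1)^2(x + 4)^2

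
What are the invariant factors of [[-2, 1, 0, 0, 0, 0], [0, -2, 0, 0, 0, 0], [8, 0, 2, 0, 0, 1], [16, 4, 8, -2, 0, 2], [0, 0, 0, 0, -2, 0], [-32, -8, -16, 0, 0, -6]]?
x + 2, x + 2, (x + 2)^2, (x + 2)^2

The Jordan structure of A has elementary divisors (x + 2)^2, (x + 2)^2, (x + 2), (x + 2). Arranging the block sizes at each eigenvalue in decreasing order and taking row products gives the invariant factors.

Invariant factors (smallest first, each dividing the next): x + 2, x + 2, (x + 2)^2, (x + 2)^2.

Check: the last factor (x + 2)^2 is the minimal polynomial, and the product (x + 2)^6 is the characteristic polynomial.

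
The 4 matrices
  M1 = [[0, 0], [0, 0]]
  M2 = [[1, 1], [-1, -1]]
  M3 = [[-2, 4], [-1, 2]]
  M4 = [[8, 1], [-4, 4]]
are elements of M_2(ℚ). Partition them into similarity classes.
3 classes: {M1}, {M2, M3}, {M4}

Characteristic polynomials: χ_{M1} = x^2, χ_{M2} = x^2, χ_{M3} = x^2, χ_{M4} = (x - 6)^2.

{M1}: invariant factors x, x.

{M2, M3}: invariant factors x^2.

{M4}: invariant factors (x - 6)^2.

Matrices are similar if and only if their invariant-factor lists agree; the partition into similarity classes is {M1}, {M2, M3}, {M4}.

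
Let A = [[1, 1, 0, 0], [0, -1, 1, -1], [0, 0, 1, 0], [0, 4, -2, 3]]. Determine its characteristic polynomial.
xI - A = [[x - 1, -1, 0, 0], [0, x + 1, -1, 1], [0, 0, x - 1, 0], [0, -4, 2, x - 3]].

Expanding det(xI - A) along the first row:
det(xI - A) = + (x - 1)·det([[x + 1, -1, 1], [0, x - 1, 0], [-4, 2, x - 3]]) - (-1)·det([[0, -1, 1], [0, x - 1, 0], [0, 2, x - 3]]) + (0)·det([[0, x + 1, 1], [0, 0, 0], [0, -4, x - 3]]) - (0)·det([[0, x + 1, -1], [0, 0, x - 1], [0, -4, 2]]).

Evaluating gives χ_A(x) = x^4 - 4x^3 + 6x^2 - 4x + 1 = (x - 1)^4.

χ_A(x) = (x - 1)^4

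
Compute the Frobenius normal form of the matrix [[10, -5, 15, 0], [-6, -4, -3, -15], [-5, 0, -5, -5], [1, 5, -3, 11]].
The invariant factors of A (the non-unit diagonal entries of the Smith normal form of xI - A over ℚ[x]) are (x - 5)(x - 1), (x - 5)(x - 1), each dividing the next. The characteristic polynomial is their product, (x - 5)^2(x - 1)^2.

The rational canonical form is the block-diagonal matrix of companion matrices C(f_i):
R = [[0, -5, 0, 0], [1, 6, 0, 0], [0, 0, 0, -5], [0, 0, 1, 6]].

R = [[0, -5, 0, 0], [1, 6, 0, 0], [0, 0, 0, -5], [0, 0, 1, 6]]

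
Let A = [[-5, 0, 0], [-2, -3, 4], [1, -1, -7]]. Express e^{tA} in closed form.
e^{tA} = [[e^{-5*t}, 0, 0], [-2*t*e^{-5*t}, (2*t + 1)*e^{-5*t}, 4*t*e^{-5*t}], [t*e^{-5*t}, -t*e^{-5*t}, (1 - 2*t)*e^{-5*t}]]

A has Jordan form J = [[-5, 1, 0], [0, -5, 0], [0, 0, -5]] with A = PJP^{-1}, so e^{tA} = P e^{tJ} P^{-1}.

For a Jordan block J_k(λ), e^{tJ_k(λ)} = e^{λt} · (I + tN + t^2 N^2/2! + ... + t^{k-1} N^{k-1}/(k-1)!) where N is the nilpotent superdiagonal part.

Assembling the blocks and conjugating back gives the entries of e^{tA} as shown above.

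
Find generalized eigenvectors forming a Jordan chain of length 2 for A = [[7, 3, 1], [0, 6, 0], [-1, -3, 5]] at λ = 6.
v_1 = [[0, 1, -2]]^T, v_2 = [[1, 0, -1]]^T

We seek v_1 ∈ ker((A - 6I)^2) \ ker(A - 6I), then set v_{i+1} = (A - 6I) v_i.

One such chain is v_1 = [[0, 1, -2]]^T, v_2 = [[1, 0, -1]]^T. Check: (A - 6I) v_2 = [[0, 0, 0]]^T = 0.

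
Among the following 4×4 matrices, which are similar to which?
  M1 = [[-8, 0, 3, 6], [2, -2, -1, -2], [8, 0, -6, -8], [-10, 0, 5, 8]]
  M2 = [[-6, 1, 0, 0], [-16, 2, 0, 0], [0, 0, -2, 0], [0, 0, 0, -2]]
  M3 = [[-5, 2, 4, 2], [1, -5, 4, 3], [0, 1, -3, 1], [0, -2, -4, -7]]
Characteristic polynomials: χ_{M1} = (x + 2)^4, χ_{M2} = (x + 2)^4, χ_{M3} = (x + 5)^4.

{M1, M2}: invariant factors x + 2, x + 2, (x + 2)^2.

{M3}: invariant factors x + 5, (x + 5)^3.

Matrices are similar if and only if their invariant-factor lists agree; the partition into similarity classes is {M1, M2}, {M3}.

2 classes: {M1, M2}, {M3}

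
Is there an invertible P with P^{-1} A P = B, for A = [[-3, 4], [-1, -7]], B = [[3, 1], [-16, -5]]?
trace(A) = -10 but trace(B) = -2. The trace is a similarity invariant, so A and B are not similar.

No.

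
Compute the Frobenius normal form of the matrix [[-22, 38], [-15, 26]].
R = [[0, 2], [1, 4]]

The invariant factors of A (the non-unit diagonal entries of the Smith normal form of xI - A over ℚ[x]) are x^2 - 4x - 2, each dividing the next. The characteristic polynomial is their product, x^2 - 4x - 2.

The rational canonical form is the block-diagonal matrix of companion matrices C(f_i):
R = [[0, 2], [1, 4]].

Note the characteristic polynomial does not split into linear factors over ℚ, so A has no Jordan form over ℚ; the rational canonical form exists over any field.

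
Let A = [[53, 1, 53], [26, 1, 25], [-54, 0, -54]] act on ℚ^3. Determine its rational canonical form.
The invariant factors of A (the non-unit diagonal entries of the Smith normal form of xI - A over ℚ[x]) are (x - 6)(x + 3)^2, each dividing the next. The characteristic polynomial is their product, (x - 6)(x + 3)^2.

The rational canonical form is the block-diagonal matrix of companion matrices C(f_i):
R = [[0, 0, 54], [1, 0, 27], [0, 1, 0]].

R = [[0, 0, 54], [1, 0, 27], [0, 1, 0]]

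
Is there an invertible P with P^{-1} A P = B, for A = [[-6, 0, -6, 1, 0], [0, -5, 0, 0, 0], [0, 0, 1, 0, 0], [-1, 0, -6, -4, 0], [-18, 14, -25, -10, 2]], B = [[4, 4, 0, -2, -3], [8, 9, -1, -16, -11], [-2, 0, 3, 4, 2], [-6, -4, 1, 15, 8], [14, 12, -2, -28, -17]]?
trace(A) = -12 but trace(B) = 14. The trace is a similarity invariant, so A and B are not similar.

No.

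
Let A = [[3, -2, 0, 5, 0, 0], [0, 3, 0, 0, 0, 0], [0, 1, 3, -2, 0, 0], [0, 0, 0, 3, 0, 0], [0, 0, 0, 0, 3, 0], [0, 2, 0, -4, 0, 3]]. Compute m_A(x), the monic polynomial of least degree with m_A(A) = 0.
m_A(x) = (x - 3)^2

The characteristic polynomial factors as (x - 3)^6. The minimal polynomial is ∏(x - λ)^{k_λ} where k_λ is the size of the largest Jordan block at λ.

For λ = 3: rank(A - 3I) = 2, and the largest Jordan block has size 2 (the smallest k with rank((A - 3I)^k) = rank((A - 3I)^(k+1))).

So m_A(x) = (x - 3)^2.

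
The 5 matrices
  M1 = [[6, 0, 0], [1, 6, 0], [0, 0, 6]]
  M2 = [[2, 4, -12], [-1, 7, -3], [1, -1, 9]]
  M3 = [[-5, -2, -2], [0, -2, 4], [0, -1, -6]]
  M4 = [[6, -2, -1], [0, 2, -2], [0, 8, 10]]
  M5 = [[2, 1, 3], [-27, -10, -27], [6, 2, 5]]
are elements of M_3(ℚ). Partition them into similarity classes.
3 classes: {M1, M2, M4}, {M3}, {M5}

Characteristic polynomials: χ_{M1} = (x - 6)^3, χ_{M2} = (x - 6)^3, χ_{M3} = (x + 4)^2(x + 5), χ_{M4} = (x - 6)^3, χ_{M5} = (x + 1)^3.

{M1, M2, M4}: invariant factors x - 6, (x - 6)^2.

{M3}: invariant factors (x + 4)^2(x + 5).

{M5}: invariant factors x + 1, (x + 1)^2.

Matrices are similar if and only if their invariant-factor lists agree; the partition into similarity classes is {M1, M2, M4}, {M3}, {M5}.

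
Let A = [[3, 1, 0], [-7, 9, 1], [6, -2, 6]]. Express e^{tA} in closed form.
A has Jordan form J = [[6, 1, 0], [0, 6, 1], [0, 0, 6]] with A = PJP^{-1}, so e^{tA} = P e^{tJ} P^{-1}.

For a Jordan block J_k(λ), e^{tJ_k(λ)} = e^{λt} · (I + tN + t^2 N^2/2! + ... + t^{k-1} N^{k-1}/(k-1)!) where N is the nilpotent superdiagonal part.

Assembling the blocks and conjugating back gives the entries of e^{tA} as shown above.

e^{tA} = [[(t^2 - 3*t + 1)*e^{6*t}, t*e^{6*t}, t^2*e^{6*t}/2], [t*(3*t - 7)*e^{6*t}, (3*t + 1)*e^{6*t}, t*(3*t + 2)*e^{6*t}/2], [2*t*(3 - t)*e^{6*t}, -2*t*e^{6*t}, (1 - t^2)*e^{6*t}]]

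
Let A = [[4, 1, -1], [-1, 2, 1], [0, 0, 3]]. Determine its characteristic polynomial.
xI - A = [[x - 4, -1, 1], [1, x - 2, -1], [0, 0, x - 3]].

Expanding det(xI - A) along the first row:
det(xI - A) = + (x - 4)·det([[x - 2, -1], [0, x - 3]]) - (-1)·det([[1, -1], [0, x - 3]]) + (1)·det([[1, x - 2], [0, 0]]).

Evaluating gives χ_A(x) = x^3 - 9x^2 + 27x - 27 = (x - 3)^3.

χ_A(x) = (x - 3)^3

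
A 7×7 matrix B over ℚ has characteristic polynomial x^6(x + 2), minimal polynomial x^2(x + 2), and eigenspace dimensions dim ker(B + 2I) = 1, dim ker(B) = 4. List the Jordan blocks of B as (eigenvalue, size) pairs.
λ = -2: algebraic multiplicity 1 (exponent in χ_B), largest block size 1 (exponent in m_B), 1 block (geometric multiplicity). This forces block sizes [1].
λ = 0: algebraic multiplicity 6 (exponent in χ_B), largest block size 2 (exponent in m_B), 4 blocks (geometric multiplicity). These force block sizes [2, 2, 1, 1].

Jordan blocks: (-2, 1), (0, 2), (0, 2), (0, 1), (0, 1)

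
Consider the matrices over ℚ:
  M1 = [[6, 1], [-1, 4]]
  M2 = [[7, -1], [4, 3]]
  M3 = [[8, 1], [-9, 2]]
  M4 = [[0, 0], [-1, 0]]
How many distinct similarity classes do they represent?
Characteristic polynomials: χ_{M1} = (x - 5)^2, χ_{M2} = (x - 5)^2, χ_{M3} = (x - 5)^2, χ_{M4} = x^2.

{M1, M2, M3}: invariant factors (x - 5)^2.

{M4}: invariant factors x^2.

Matrices are similar if and only if their invariant-factor lists agree; the partition into similarity classes is {M1, M2, M3}, {M4}.

2 classes: {M1, M2, M3}, {M4}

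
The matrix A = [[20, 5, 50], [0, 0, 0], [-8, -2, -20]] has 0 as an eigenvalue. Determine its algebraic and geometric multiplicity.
algebraic multiplicity 3, geometric multiplicity 2

The characteristic polynomial is x^3, so the factor x appears with exponent 3: the algebraic multiplicity is 3.

rank(A) = 1, so the eigenspace has dimension 3 - 1 = 2: the geometric multiplicity is 2.

Since 2 < 3, A is not diagonalizable.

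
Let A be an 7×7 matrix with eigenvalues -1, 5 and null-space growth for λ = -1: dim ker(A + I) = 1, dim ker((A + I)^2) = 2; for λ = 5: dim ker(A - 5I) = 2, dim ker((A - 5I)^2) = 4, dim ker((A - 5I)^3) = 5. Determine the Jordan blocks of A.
Jordan blocks: (-1, 2), (5, 3), (5, 2)

λ = -1: successive nullity increments [1, 1] count blocks of size ≥ k; block sizes are [2].
λ = 5: successive nullity increments [2, 2, 1] count blocks of size ≥ k; block sizes are [3, 2].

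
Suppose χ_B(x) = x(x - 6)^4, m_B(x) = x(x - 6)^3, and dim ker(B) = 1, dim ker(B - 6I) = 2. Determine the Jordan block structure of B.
λ = 0: algebraic multiplicity 1 (exponent in χ_B), largest block size 1 (exponent in m_B), 1 block (geometric multiplicity). This forces block sizes [1].
λ = 6: algebraic multiplicity 4 (exponent in χ_B), largest block size 3 (exponent in m_B), 2 blocks (geometric multiplicity). These force block sizes [3, 1].

Jordan blocks: (0, 1), (6, 3), (6, 1)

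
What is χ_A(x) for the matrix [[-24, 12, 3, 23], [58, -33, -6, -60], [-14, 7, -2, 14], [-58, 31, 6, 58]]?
χ_A(x) = (x - 5)(x + 2)^3

xI - A = [[x + 24, -12, -3, -23], [-58, x + 33, 6, 60], [14, -7, x + 2, -14], [58, -31, -6, x - 58]].

Expanding det(xI - A) along the first row:
det(xI - A) = + (x + 24)·det([[x + 33, 6, 60], [-7, x + 2, -14], [-31, -6, x - 58]]) - (-12)·det([[-58, 6, 60], [14, x + 2, -14], [58, -6, x - 58]]) + (-3)·det([[-58, x + 33, 60], [14, -7, -14], [58, -31, x - 58]]) - (-23)·det([[-58, x + 33, 6], [14, -7, x + 2], [58, -31, -6]]).

Evaluating gives χ_A(x) = x^4 + x^3 - 18x^2 - 52x - 40 = (x - 5)(x + 2)^3.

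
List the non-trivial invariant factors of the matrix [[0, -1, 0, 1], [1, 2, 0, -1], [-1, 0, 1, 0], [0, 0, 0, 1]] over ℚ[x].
The Jordan structure of A has elementary divisors (x - 1)^3, (x - 1). Arranging the block sizes at each eigenvalue in decreasing order and taking row products gives the invariant factors.

Invariant factors (smallest first, each dividing the next): x - 1, (x - 1)^3.

Check: the last factor (x - 1)^3 is the minimal polynomial, and the product (x - 1)^4 is the characteristic polynomial.

x - 1, (x - 1)^3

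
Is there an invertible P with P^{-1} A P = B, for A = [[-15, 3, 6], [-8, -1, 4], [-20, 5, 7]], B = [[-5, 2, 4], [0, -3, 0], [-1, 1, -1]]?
Yes.

Two matrices over a field are similar if and only if they have the same invariant factors.

Both A and B have characteristic polynomial (x + 3)^3 and minimal polynomial (x + 3)^2. Computing further, both have invariant factors x + 3, (x + 3)^2. Hence A and B are similar.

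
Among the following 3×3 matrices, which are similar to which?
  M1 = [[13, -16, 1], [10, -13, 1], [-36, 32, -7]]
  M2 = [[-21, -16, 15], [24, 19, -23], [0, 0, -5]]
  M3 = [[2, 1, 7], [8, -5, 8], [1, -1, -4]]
Characteristic polynomials: χ_{M1} = (x - 3)(x + 5)^2, χ_{M2} = (x - 3)(x + 5)^2, χ_{M3} = (x - 3)(x + 5)^2.

{M1, M2, M3}: invariant factors (x - 3)(x + 5)^2.

Matrices are similar if and only if their invariant-factor lists agree; the partition into similarity classes is {M1, M2, M3}.

1 class: {M1, M2, M3}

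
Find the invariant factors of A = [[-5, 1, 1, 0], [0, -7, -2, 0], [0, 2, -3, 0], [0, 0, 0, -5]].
x + 5, x + 5, (x + 5)^2

The Jordan structure of A has elementary divisors (x + 5)^2, (x + 5), (x + 5). Arranging the block sizes at each eigenvalue in decreasing order and taking row products gives the invariant factors.

Invariant factors (smallest first, each dividing the next): x + 5, x + 5, (x + 5)^2.

Check: the last factor (x + 5)^2 is the minimal polynomial, and the product (x + 5)^4 is the characteristic polynomial.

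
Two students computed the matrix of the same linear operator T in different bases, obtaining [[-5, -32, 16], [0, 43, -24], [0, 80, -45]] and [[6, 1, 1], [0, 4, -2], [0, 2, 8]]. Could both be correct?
trace(A) = -7 but trace(B) = 18. The trace is a similarity invariant, so A and B are not similar.

No.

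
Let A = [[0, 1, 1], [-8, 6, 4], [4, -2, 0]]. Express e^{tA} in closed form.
e^{tA} = [[(1 - 2*t)*e^{2*t}, t*e^{2*t}, t*e^{2*t}], [-8*t*e^{2*t}, (4*t + 1)*e^{2*t}, 4*t*e^{2*t}], [4*t*e^{2*t}, -2*t*e^{2*t}, (1 - 2*t)*e^{2*t}]]

A has Jordan form J = [[2, 1, 0], [0, 2, 0], [0, 0, 2]] with A = PJP^{-1}, so e^{tA} = P e^{tJ} P^{-1}.

For a Jordan block J_k(λ), e^{tJ_k(λ)} = e^{λt} · (I + tN + t^2 N^2/2! + ... + t^{k-1} N^{k-1}/(k-1)!) where N is the nilpotent superdiagonal part.

Assembling the blocks and conjugating back gives the entries of e^{tA} as shown above.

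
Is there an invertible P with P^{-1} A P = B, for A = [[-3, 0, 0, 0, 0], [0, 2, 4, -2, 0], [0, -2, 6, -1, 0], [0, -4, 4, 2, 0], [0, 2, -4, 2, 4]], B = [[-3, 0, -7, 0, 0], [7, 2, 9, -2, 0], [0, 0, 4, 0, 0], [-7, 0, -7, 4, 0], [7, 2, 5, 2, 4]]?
No.

Both have characteristic polynomial (x - 4)^3(x - 2)(x + 3), but the minimal polynomial of A is (x - 4)^2(x - 2)(x + 3) while the minimal polynomial of B is (x - 4)(x - 2)(x + 3). The minimal polynomial is a similarity invariant, so A and B are not similar.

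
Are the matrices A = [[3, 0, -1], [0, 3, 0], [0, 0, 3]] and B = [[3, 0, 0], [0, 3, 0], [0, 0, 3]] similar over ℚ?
No.

Both have characteristic polynomial (x - 3)^3, but the minimal polynomial of A is (x - 3)^2 while the minimal polynomial of B is x - 3. The minimal polynomial is a similarity invariant, so A and B are not similar.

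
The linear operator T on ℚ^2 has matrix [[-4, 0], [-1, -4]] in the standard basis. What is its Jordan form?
The characteristic polynomial is det(xI - A) = (x + 4)^2, so the eigenvalues are -4 (algebraic multiplicity 2).

For λ = -4: rank(A + 4I) = 1, rank((A + 4I)^2) = 0. The eigenspace has dimension 2 - 1 = 1, so there is 1 Jordan block; the rank sequence gives block sizes [2].

Assembling the blocks gives the Jordan form J above.

J = [[-4, 1], [0, -4]]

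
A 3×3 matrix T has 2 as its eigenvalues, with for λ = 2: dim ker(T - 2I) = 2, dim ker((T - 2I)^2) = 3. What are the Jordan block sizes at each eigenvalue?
λ = 2: successive nullity increments [2, 1] count blocks of size ≥ k; block sizes are [2, 1].

Jordan blocks: (2, 2), (2, 1)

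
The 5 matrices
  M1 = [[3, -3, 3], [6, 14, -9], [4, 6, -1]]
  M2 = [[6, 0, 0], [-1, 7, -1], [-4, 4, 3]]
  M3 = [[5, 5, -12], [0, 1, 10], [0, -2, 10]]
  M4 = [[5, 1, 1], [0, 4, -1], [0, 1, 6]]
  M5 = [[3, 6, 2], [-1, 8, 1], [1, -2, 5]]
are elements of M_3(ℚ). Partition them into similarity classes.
3 classes: {M1}, {M2, M3, M5}, {M4}

Characteristic polynomials: χ_{M1} = (x - 6)(x - 5)^2, χ_{M2} = (x - 6)(x - 5)^2, χ_{M3} = (x - 6)(x - 5)^2, χ_{M4} = (x - 5)^3, χ_{M5} = (x - 6)(x - 5)^2.

{M1}: invariant factors x - 5, (x - 6)(x - 5).

{M2, M3, M5}: invariant factors (x - 6)(x - 5)^2.

{M4}: invariant factors x - 5, (x - 5)^2.

Matrices are similar if and only if their invariant-factor lists agree; the partition into similarity classes is {M1}, {M2, M3, M5}, {M4}.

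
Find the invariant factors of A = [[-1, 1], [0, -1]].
(x + 1)^2

The Jordan structure of A has elementary divisors (x + 1)^2. Arranging the block sizes at each eigenvalue in decreasing order and taking row products gives the invariant factors.

Invariant factors (smallest first, each dividing the next): (x + 1)^2.

Check: the last factor (x + 1)^2 is the minimal polynomial, and the product (x + 1)^2 is the characteristic polynomial.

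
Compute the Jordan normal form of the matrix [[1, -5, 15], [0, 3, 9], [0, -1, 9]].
J = [[1, 0, 0], [0, 6, 1], [0, 0, 6]]

The characteristic polynomial is det(xI - A) = (x - 6)^2(x - 1), so the eigenvalues are 1 (algebraic multiplicity 1), 6 (algebraic multiplicity 2).

For λ = 1: algebraic multiplicity 1 gives one 1×1 block.

For λ = 6: rank(A - 6I) = 2, rank((A - 6I)^2) = 1. The eigenspace has dimension 3 - 2 = 1, so there is 1 Jordan block; the rank sequence gives block sizes [2].

Assembling the blocks gives the Jordan form J above.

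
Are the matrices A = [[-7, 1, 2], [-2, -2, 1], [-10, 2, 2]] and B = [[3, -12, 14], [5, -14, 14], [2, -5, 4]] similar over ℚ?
Two matrices over a field are similar if and only if they have the same invariant factors.

Both A and B have characteristic polynomial (x + 2)^2(x + 3) and minimal polynomial (x + 2)^2(x + 3). Computing further, both have invariant factors (x + 2)^2(x + 3). Hence A and B are similar.

Yes.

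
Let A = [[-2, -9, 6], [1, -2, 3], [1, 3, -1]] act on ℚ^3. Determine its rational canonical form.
R = [[0, 0, 8], [1, 0, -2], [0, 1, -5]]

The invariant factors of A (the non-unit diagonal entries of the Smith normal form of xI - A over ℚ[x]) are (x - 1)(x + 2)(x + 4), each dividing the next. The characteristic polynomial is their product, (x - 1)(x + 2)(x + 4).

The rational canonical form is the block-diagonal matrix of companion matrices C(f_i):
R = [[0, 0, 8], [1, 0, -2], [0, 1, -5]].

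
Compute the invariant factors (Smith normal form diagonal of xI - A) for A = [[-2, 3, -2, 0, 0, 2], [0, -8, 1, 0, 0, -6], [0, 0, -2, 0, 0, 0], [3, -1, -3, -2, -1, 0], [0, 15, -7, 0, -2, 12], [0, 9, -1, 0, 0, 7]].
The Jordan structure of A has elementary divisors (x + 2)^3, (x + 2)^2, (x - 1). Arranging the block sizes at each eigenvalue in decreasing order and taking row products gives the invariant factors.

Invariant factors (smallest first, each dividing the next): (x + 2)^2, (x - 1)(x + 2)^3.

Check: the last factor (x - 1)(x + 2)^3 is the minimal polynomial, and the product (x - 1)(x + 2)^5 is the characteristic polynomial.

(x + 2)^2, (x - 1)(x + 2)^3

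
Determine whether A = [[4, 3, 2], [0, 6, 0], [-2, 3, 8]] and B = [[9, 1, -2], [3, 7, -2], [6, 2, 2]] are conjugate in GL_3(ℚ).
Two matrices over a field are similar if and only if they have the same invariant factors.

Both A and B have characteristic polynomial (x - 6)^3 and minimal polynomial (x - 6)^2. Computing further, both have invariant factors x - 6, (x - 6)^2. Hence A and B are similar.

Yes.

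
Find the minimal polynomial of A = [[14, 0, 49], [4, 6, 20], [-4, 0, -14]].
The characteristic polynomial factors as x^2(x - 6). The minimal polynomial is ∏(x - λ)^{k_λ} where k_λ is the size of the largest Jordan block at λ.

For λ = 0: rank(A) = 2, and the largest Jordan block has size 2 (the smallest k with rank(A^k) = rank(A^(k+1))).
For λ = 6: rank(A - 6I) = 2, and the largest Jordan block has size 1 (the smallest k with rank((A - 6I)^k) = rank((A - 6I)^(k+1))).

So m_A(x) = x^2(x - 6).

m_A(x) = x^2(x - 6)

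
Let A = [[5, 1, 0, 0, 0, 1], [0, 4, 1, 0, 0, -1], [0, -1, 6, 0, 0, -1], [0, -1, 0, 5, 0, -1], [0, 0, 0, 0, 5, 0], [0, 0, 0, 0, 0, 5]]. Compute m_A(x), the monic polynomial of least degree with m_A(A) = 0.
The characteristic polynomial factors as (x - 5)^6. The minimal polynomial is ∏(x - λ)^{k_λ} where k_λ is the size of the largest Jordan block at λ.

For λ = 5: rank(A - 5I) = 2, and the largest Jordan block has size 3 (the smallest k with rank((A - 5I)^k) = rank((A - 5I)^(k+1))).

So m_A(x) = (x - 5)^3.

m_A(x) = (x - 5)^3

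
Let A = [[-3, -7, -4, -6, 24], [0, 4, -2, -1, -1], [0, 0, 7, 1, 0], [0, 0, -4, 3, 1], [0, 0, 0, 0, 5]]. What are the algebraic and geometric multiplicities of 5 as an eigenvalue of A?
The characteristic polynomial is (x - 5)^3(x - 4)(x + 3), so the factor x - 5 appears with exponent 3: the algebraic multiplicity is 3.

rank(A - 5I) = 4, so the eigenspace has dimension 5 - 4 = 1: the geometric multiplicity is 1.

Since 1 < 3, A is not diagonalizable.

algebraic multiplicity 3, geometric multiplicity 1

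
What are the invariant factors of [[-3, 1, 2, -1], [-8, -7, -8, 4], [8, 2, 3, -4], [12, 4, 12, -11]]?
The Jordan structure of A has elementary divisors (x + 5)^2, (x + 5), (x + 3). Arranging the block sizes at each eigenvalue in decreasing order and taking row products gives the invariant factors.

Invariant factors (smallest first, each dividing the next): x + 5, (x + 3)(x + 5)^2.

Check: the last factor (x + 3)(x + 5)^2 is the minimal polynomial, and the product (x + 3)(x + 5)^3 is the characteristic polynomial.

x + 5, (x + 3)(x + 5)^2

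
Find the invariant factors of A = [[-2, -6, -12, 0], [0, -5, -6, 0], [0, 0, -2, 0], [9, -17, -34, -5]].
x + 2, (x + 2)(x + 5)^2

The Jordan structure of A has elementary divisors (x + 5)^2, (x + 2), (x + 2). Arranging the block sizes at each eigenvalue in decreasing order and taking row products gives the invariant factors.

Invariant factors (smallest first, each dividing the next): x + 2, (x + 2)(x + 5)^2.

Check: the last factor (x + 2)(x + 5)^2 is the minimal polynomial, and the product (x + 2)^2(x + 5)^2 is the characteristic polynomial.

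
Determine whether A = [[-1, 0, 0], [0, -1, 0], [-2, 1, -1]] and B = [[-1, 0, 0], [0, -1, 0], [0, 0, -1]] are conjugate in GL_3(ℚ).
No.

Both have characteristic polynomial (x + 1)^3, but the minimal polynomial of A is (x + 1)^2 while the minimal polynomial of B is x + 1. The minimal polynomial is a similarity invariant, so A and B are not similar.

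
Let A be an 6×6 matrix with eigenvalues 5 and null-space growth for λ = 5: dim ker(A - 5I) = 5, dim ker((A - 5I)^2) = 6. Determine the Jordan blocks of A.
Jordan blocks: (5, 2), (5, 1), (5, 1), (5, 1), (5, 1)

λ = 5: successive nullity increments [5, 1] count blocks of size ≥ k; block sizes are [2, 1, 1, 1, 1].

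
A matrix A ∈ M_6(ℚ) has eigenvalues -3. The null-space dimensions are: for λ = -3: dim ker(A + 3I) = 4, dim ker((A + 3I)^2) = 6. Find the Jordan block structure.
Jordan blocks: (-3, 2), (-3, 2), (-3, 1), (-3, 1)

λ = -3: successive nullity increments [4, 2] count blocks of size ≥ k; block sizes are [2, 2, 1, 1].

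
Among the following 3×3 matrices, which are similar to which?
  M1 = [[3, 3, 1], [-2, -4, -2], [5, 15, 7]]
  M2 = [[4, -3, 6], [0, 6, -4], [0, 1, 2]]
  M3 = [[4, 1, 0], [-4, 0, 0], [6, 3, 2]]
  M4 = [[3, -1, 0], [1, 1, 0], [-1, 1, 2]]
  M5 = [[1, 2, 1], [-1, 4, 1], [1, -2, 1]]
2 classes: {M1, M3, M4, M5}, {M2}

Characteristic polynomials: χ_{M1} = (x - 2)^3, χ_{M2} = (x - 4)^3, χ_{M3} = (x - 2)^3, χ_{M4} = (x - 2)^3, χ_{M5} = (x - 2)^3.

{M1, M3, M4, M5}: invariant factors x - 2, (x - 2)^2.

{M2}: invariant factors x - 4, (x - 4)^2.

Matrices are similar if and only if their invariant-factor lists agree; the partition into similarity classes is {M1, M3, M4, M5}, {M2}.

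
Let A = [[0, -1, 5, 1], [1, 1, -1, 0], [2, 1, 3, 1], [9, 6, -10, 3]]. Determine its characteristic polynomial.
xI - A = [[x, 1, -5, -1], [-1, x - 1, 1, 0], [-2, -1, x - 3, -1], [-9, -6, 10, x - 3]].

Expanding det(xI - A) along the first row:
det(xI - A) = + (x)·det([[x - 1, 1, 0], [-1, x - 3, -1], [-6, 10, x - 3]]) - (1)·det([[-1, 1, 0], [-2, x - 3, -1], [-9, 10, x - 3]]) + (-5)·det([[-1, x - 1, 0], [-2, -1, -1], [-9, -6, x - 3]]) - (-1)·det([[-1, x - 1, 1], [-2, -1, x - 3], [-9, -6, 10]]).

Evaluating gives χ_A(x) = x^4 - 7x^3 + 8x^2 + 16x = x(x - 4)^2(x + 1).

χ_A(x) = x(x - 4)^2(x + 1)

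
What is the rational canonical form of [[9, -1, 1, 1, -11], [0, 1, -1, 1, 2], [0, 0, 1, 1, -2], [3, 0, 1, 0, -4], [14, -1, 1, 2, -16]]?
R = [[0, 0, 0, 0, 1], [1, 0, 0, 0, 5], [0, 1, 0, 0, 5], [0, 0, 1, 0, -5], [0, 0, 0, 1, -5]]

The invariant factors of A (the non-unit diagonal entries of the Smith normal form of xI - A over ℚ[x]) are (x - 1)(x^2 + 3x + 1)^2, each dividing the next. The characteristic polynomial is their product, (x - 1)(x^2 + 3x + 1)^2.

The rational canonical form is the block-diagonal matrix of companion matrices C(f_i):
R = [[0, 0, 0, 0, 1], [1, 0, 0, 0, 5], [0, 1, 0, 0, 5], [0, 0, 1, 0, -5], [0, 0, 0, 1, -5]].

Note the characteristic polynomial does not split into linear factors over ℚ, so A has no Jordan form over ℚ; the rational canonical form exists over any field.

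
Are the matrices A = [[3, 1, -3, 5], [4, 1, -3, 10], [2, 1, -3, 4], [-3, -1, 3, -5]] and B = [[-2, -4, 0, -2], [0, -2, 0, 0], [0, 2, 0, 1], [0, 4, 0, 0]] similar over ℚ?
Both have characteristic polynomial x^2(x + 2)^2, but the minimal polynomial of A is x^2(x + 2)^2 while the minimal polynomial of B is x^2(x + 2). The minimal polynomial is a similarity invariant, so A and B are not similar.

No.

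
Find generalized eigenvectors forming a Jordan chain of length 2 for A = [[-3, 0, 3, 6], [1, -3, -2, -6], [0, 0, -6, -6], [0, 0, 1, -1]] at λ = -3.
We seek v_1 ∈ ker((A + 3I)^2) \ ker(A + 3I), then set v_{i+1} = (A + 3I) v_i.

One such chain is v_1 = [[1, 1, 0, 0]]^T, v_2 = [[0, 1, 0, 0]]^T. Check: (A + 3I) v_2 = [[0, 0, 0, 0]]^T = 0.

v_1 = [[1, 1, 0, 0]]^T, v_2 = [[0, 1, 0, 0]]^T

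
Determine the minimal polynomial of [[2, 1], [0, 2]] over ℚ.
m_A(x) = (x - 2)^2

The characteristic polynomial factors as (x - 2)^2. The minimal polynomial is ∏(x - λ)^{k_λ} where k_λ is the size of the largest Jordan block at λ.

For λ = 2: rank(A - 2I) = 1, and the largest Jordan block has size 2 (the smallest k with rank((A - 2I)^k) = rank((A - 2I)^(k+1))).

So m_A(x) = (x - 2)^2.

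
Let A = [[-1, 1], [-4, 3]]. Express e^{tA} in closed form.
e^{tA} = [[(1 - 2*t)*e^{t}, t*e^{t}], [-4*t*e^{t}, (2*t + 1)*e^{t}]]

A has Jordan form J = [[1, 1], [0, 1]] with A = PJP^{-1}, so e^{tA} = P e^{tJ} P^{-1}.

For a Jordan block J_k(λ), e^{tJ_k(λ)} = e^{λt} · (I + tN + t^2 N^2/2! + ... + t^{k-1} N^{k-1}/(k-1)!) where N is the nilpotent superdiagonal part.

Assembling the blocks and conjugating back gives the entries of e^{tA} as shown above.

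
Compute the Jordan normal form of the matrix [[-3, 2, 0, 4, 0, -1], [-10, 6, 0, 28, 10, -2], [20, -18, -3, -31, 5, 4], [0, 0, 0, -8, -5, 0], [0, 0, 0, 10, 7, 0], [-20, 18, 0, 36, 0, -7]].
J = [[-3, 1, 0, 0, 0, 0], [0, -3, 0, 0, 0, 0], [0, 0, -3, 0, 0, 0], [0, 0, 0, -3, 0, 0], [0, 0, 0, 0, 2, 0], [0, 0, 0, 0, 0, 2]]

The characteristic polynomial is det(xI - A) = (x - 2)^2(x + 3)^4, so the eigenvalues are -3 (algebraic multiplicity 4), 2 (algebraic multiplicity 2).

For λ = -3: rank(A + 3I) = 3, rank((A + 3I)^2) = 2. The eigenspace has dimension 6 - 3 = 3, so there are 3 Jordan blocks; the rank sequence gives block sizes [2, 1, 1].

For λ = 2: rank(A - 2I) = 4. The eigenspace has dimension 6 - 4 = 2, so there are 2 Jordan blocks; the rank sequence gives block sizes [1, 1].

Assembling the blocks gives the Jordan form J above.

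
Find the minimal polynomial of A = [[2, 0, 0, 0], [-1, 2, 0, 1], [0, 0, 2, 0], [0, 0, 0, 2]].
The characteristic polynomial factors as (x - 2)^4. The minimal polynomial is ∏(x - λ)^{k_λ} where k_λ is the size of the largest Jordan block at λ.

For λ = 2: rank(A - 2I) = 1, and the largest Jordan block has size 2 (the smallest k with rank((A - 2I)^k) = rank((A - 2I)^(k+1))).

So m_A(x) = (x - 2)^2.

m_A(x) = (x - 2)^2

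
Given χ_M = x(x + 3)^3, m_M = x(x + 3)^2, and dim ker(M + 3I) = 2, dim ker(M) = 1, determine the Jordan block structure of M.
Jordan blocks: (-3, 2), (-3, 1), (0, 1)

λ = -3: algebraic multiplicity 3 (exponent in χ_M), largest block size 2 (exponent in m_M), 2 blocks (geometric multiplicity). These force block sizes [2, 1].
λ = 0: algebraic multiplicity 1 (exponent in χ_M), largest block size 1 (exponent in m_M), 1 block (geometric multiplicity). This forces block sizes [1].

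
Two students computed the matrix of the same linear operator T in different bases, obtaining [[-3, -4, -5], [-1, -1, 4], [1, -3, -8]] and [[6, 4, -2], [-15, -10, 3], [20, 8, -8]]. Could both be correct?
Both have characteristic polynomial (x + 4)^3, but the minimal polynomial of A is (x + 4)^3 while the minimal polynomial of B is (x + 4)^2. The minimal polynomial is a similarity invariant, so A and B are not similar.

No.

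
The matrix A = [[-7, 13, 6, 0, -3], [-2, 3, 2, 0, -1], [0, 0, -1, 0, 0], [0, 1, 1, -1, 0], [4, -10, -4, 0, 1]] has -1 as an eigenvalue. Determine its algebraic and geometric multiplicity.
The characteristic polynomial is (x + 1)^5, so the factor x + 1 appears with exponent 5: the algebraic multiplicity is 5.

rank(A + I) = 3, so the eigenspace has dimension 5 - 3 = 2: the geometric multiplicity is 2.

Since 2 < 5, A is not diagonalizable.

algebraic multiplicity 5, geometric multiplicity 2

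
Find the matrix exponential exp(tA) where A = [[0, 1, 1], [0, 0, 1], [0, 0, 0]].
A has Jordan form J = [[0, 1, 0], [0, 0, 1], [0, 0, 0]] with A = PJP^{-1}, so e^{tA} = P e^{tJ} P^{-1}.

For a Jordan block J_k(λ), e^{tJ_k(λ)} = e^{λt} · (I + tN + t^2 N^2/2! + ... + t^{k-1} N^{k-1}/(k-1)!) where N is the nilpotent superdiagonal part.

Assembling the blocks and conjugating back gives the entries of e^{tA} as shown above.

e^{tA} = [[1, t, t*(t + 2)/2], [0, 1, t], [0, 0, 1]]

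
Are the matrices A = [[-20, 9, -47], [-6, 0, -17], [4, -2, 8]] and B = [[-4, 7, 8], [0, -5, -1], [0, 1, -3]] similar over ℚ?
Two matrices over a field are similar if and only if they have the same invariant factors.

Both A and B have characteristic polynomial (x + 4)^3 and minimal polynomial (x + 4)^3. Computing further, both have invariant factors (x + 4)^3. Hence A and B are similar.

Yes.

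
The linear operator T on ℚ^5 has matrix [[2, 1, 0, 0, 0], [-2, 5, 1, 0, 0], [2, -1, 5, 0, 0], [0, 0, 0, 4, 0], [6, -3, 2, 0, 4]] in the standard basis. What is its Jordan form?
The characteristic polynomial is det(xI - A) = (x - 4)^5, so the eigenvalues are 4 (algebraic multiplicity 5).

For λ = 4: rank(A - 4I) = 2, rank((A - 4I)^2) = 1, rank((A - 4I)^3) = 0. The eigenspace has dimension 5 - 2 = 3, so there are 3 Jordan blocks; the rank sequence gives block sizes [3, 1, 1].

Assembling the blocks gives the Jordan form J above.

J = [[4, 1, 0, 0, 0], [0, 4, 1, 0, 0], [0, 0, 4, 0, 0], [0, 0, 0, 4, 0], [0, 0, 0, 0, 4]]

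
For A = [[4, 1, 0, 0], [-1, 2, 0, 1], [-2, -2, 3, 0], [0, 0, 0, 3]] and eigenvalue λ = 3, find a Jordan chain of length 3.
We seek v_1 ∈ ker((A - 3I)^3) \ ker((A - 3I)^2), then set v_{i+1} = (A - 3I) v_i.

One such chain is v_1 = [[-1, 1, 1, 1]]^T, v_2 = [[0, 1, 0, 0]]^T, v_3 = [[1, -1, -2, 0]]^T. Check: (A - 3I) v_3 = [[0, 0, 0, 0]]^T = 0.

v_1 = [[-1, 1, 1, 1]]^T, v_2 = [[0, 1, 0, 0]]^T, v_3 = [[1, -1, -2, 0]]^T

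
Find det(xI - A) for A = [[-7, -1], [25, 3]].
χ_A(x) = (x + 2)^2

xI - A = [[x + 7, 1], [-25, x - 3]].

Expanding det(xI - A) along the first row:
det(xI - A) = + (x + 7)·det([[x - 3]]) - (1)·det([[-25]]).

Evaluating gives χ_A(x) = x^2 + 4x + 4 = (x + 2)^2.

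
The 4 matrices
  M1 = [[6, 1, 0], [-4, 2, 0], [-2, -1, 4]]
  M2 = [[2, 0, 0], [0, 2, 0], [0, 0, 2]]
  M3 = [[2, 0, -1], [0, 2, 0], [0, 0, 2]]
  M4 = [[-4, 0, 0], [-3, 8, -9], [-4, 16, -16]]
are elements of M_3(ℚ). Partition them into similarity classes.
Characteristic polynomials: χ_{M1} = (x - 4)^3, χ_{M2} = (x - 2)^3, χ_{M3} = (x - 2)^3, χ_{M4} = (x + 4)^3.

{M1}: invariant factors x - 4, (x - 4)^2.

{M2}: invariant factors x - 2, x - 2, x - 2.

{M3}: invariant factors x - 2, (x - 2)^2.

{M4}: invariant factors x + 4, (x + 4)^2.

Matrices are similar if and only if their invariant-factor lists agree; the partition into similarity classes is {M1}, {M2}, {M3}, {M4}.

4 classes: {M1}, {M2}, {M3}, {M4}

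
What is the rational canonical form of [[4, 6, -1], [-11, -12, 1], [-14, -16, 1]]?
R = [[0, 0, -10], [1, 0, -12], [0, 1, -7]]

The invariant factors of A (the non-unit diagonal entries of the Smith normal form of xI - A over ℚ[x]) are (x + 5)(x^2 + 2x + 2), each dividing the next. The characteristic polynomial is their product, (x + 5)(x^2 + 2x + 2).

The rational canonical form is the block-diagonal matrix of companion matrices C(f_i):
R = [[0, 0, -10], [1, 0, -12], [0, 1, -7]].

Note the characteristic polynomial does not split into linear factors over ℚ, so A has no Jordan form over ℚ; the rational canonical form exists over any field.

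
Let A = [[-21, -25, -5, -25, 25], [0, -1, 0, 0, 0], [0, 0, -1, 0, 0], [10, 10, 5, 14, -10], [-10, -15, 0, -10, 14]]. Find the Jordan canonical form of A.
The characteristic polynomial is det(xI - A) = (x - 4)^2(x + 1)^3, so the eigenvalues are -1 (algebraic multiplicity 3), 4 (algebraic multiplicity 2).

For λ = -1: rank(A + I) = 2. The eigenspace has dimension 5 - 2 = 3, so there are 3 Jordan blocks; the rank sequence gives block sizes [1, 1, 1].

For λ = 4: rank(A - 4I) = 3. The eigenspace has dimension 5 - 3 = 2, so there are 2 Jordan blocks; the rank sequence gives block sizes [1, 1].

Assembling the blocks gives the Jordan form J above.

J = [[-1, 0, 0, 0, 0], [0, -1, 0, 0, 0], [0, 0, -1, 0, 0], [0, 0, 0, 4, 0], [0, 0, 0, 0, 4]]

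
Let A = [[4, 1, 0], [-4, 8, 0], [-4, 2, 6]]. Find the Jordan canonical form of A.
The characteristic polynomial is det(xI - A) = (x - 6)^3, so the eigenvalues are 6 (algebraic multiplicity 3).

For λ = 6: rank(A - 6I) = 1, rank((A - 6I)^2) = 0. The eigenspace has dimension 3 - 1 = 2, so there are 2 Jordan blocks; the rank sequence gives block sizes [2, 1].

Assembling the blocks gives the Jordan form J above.

J = [[6, 1, 0], [0, 6, 0], [0, 0, 6]]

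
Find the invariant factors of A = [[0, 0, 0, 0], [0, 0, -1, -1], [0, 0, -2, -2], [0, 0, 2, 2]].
The Jordan structure of A has elementary divisors x^2, x, x. Arranging the block sizes at each eigenvalue in decreasing order and taking row products gives the invariant factors.

Invariant factors (smallest first, each dividing the next): x, x, x^2.

Check: the last factor x^2 is the minimal polynomial, and the product x^4 is the characteristic polynomial.

x, x, x^2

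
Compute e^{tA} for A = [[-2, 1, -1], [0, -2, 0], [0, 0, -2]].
e^{tA} = [[e^{-2*t}, t*e^{-2*t}, -t*e^{-2*t}], [0, e^{-2*t}, 0], [0, 0, e^{-2*t}]]

A has Jordan form J = [[-2, 1, 0], [0, -2, 0], [0, 0, -2]] with A = PJP^{-1}, so e^{tA} = P e^{tJ} P^{-1}.

For a Jordan block J_k(λ), e^{tJ_k(λ)} = e^{λt} · (I + tN + t^2 N^2/2! + ... + t^{k-1} N^{k-1}/(k-1)!) where N is the nilpotent superdiagonal part.

Assembling the blocks and conjugating back gives the entries of e^{tA} as shown above.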